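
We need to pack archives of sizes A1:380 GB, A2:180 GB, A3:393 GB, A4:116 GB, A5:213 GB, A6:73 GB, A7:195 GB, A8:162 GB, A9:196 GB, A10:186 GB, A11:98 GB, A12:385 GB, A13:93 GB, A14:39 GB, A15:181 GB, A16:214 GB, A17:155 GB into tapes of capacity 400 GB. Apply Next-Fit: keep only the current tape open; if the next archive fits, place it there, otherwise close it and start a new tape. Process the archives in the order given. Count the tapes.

Put A1 (380 GB) in tape 1; 20 GB remain.
Put A2 (180 GB) in tape 2; 220 GB remain.
Put A3 (393 GB) in tape 3; 7 GB remain.
Put A4 (116 GB) in tape 4; 284 GB remain.
Put A5 (213 GB) in tape 4; 71 GB remain.
Put A6 (73 GB) in tape 5; 327 GB remain.
Put A7 (195 GB) in tape 5; 132 GB remain.
Put A8 (162 GB) in tape 6; 238 GB remain.
Put A9 (196 GB) in tape 6; 42 GB remain.
Put A10 (186 GB) in tape 7; 214 GB remain.
Put A11 (98 GB) in tape 7; 116 GB remain.
Put A12 (385 GB) in tape 8; 15 GB remain.
Put A13 (93 GB) in tape 9; 307 GB remain.
Put A14 (39 GB) in tape 9; 268 GB remain.
Put A15 (181 GB) in tape 9; 87 GB remain.
Put A16 (214 GB) in tape 10; 186 GB remain.
Put A17 (155 GB) in tape 10; 31 GB remain.
Final tapes: [380] [180] [393] [116,213] [73,195] [162,196] [186,98] [385] [93,39,181] [214,155].

10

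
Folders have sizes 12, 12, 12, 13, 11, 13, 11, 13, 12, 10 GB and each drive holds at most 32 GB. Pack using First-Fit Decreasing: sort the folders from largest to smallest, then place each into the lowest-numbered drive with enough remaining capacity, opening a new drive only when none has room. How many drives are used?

5

Sorted descending: 13, 13, 13, 12, 12, 12, 12, 11, 11, 10.
Put 13 GB in drive 1; 19 GB remain.
Put 13 GB in drive 1; 6 GB remain.
Put 13 GB in drive 2; 19 GB remain.
Put 12 GB in drive 2; 7 GB remain.
Put 12 GB in drive 3; 20 GB remain.
Put 12 GB in drive 3; 8 GB remain.
Put 12 GB in drive 4; 20 GB remain.
Put 11 GB in drive 4; 9 GB remain.
Put 11 GB in drive 5; 21 GB remain.
Put 10 GB in drive 5; 11 GB remain.
Final drives: [13,13] [13,12] [12,12] [12,11] [11,10].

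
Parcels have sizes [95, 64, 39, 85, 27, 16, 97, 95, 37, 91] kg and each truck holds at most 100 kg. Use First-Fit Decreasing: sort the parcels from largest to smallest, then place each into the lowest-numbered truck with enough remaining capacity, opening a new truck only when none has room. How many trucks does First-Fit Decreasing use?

7 trucks

Sorted descending: 97, 95, 95, 91, 85, 64, 39, 37, 27, 16.
truck 1: place 97 kg, 3 kg left
truck 2: place 95 kg, 5 kg left
truck 3: place 95 kg, 5 kg left
truck 4: place 91 kg, 9 kg left
truck 5: place 85 kg, 15 kg left
truck 6: place 64 kg, 36 kg left
truck 7: place 39 kg, 61 kg left
truck 7: place 37 kg, 24 kg left
truck 6: place 27 kg, 9 kg left
truck 7: place 16 kg, 8 kg left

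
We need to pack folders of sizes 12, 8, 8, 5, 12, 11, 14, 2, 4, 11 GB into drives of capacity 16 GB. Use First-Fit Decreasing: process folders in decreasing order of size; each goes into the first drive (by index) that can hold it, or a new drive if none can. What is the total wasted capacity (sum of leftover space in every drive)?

9

Sorted descending: 14, 12, 12, 11, 11, 8, 8, 5, 4, 2.
drive 1: place 14 GB, 2 GB left
drive 2: place 12 GB, 4 GB left
drive 3: place 12 GB, 4 GB left
drive 4: place 11 GB, 5 GB left
drive 5: place 11 GB, 5 GB left
drive 6: place 8 GB, 8 GB left
drive 6: place 8 GB, 0 GB left
drive 4: place 5 GB, 0 GB left
drive 2: place 4 GB, 0 GB left
drive 1: place 2 GB, 0 GB left
6 drives × 16 GB = 96 GB; used 87 GB; unused 9 GB.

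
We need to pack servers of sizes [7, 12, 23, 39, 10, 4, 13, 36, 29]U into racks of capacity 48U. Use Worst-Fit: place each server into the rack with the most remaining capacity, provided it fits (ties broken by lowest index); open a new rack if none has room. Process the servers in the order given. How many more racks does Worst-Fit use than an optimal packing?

Worst-Fit: [7,12,23] [39] [10,4,13] [36] [29] → 5 racks.
Total size 173U; any packing needs at least ⌈173/48⌉ = 4 racks.
An optimal packing achieves that bound: [39,7] [36,12] [29,13,4] [23,10] → 4 racks.
Excess: 5 − 4 = 1.

1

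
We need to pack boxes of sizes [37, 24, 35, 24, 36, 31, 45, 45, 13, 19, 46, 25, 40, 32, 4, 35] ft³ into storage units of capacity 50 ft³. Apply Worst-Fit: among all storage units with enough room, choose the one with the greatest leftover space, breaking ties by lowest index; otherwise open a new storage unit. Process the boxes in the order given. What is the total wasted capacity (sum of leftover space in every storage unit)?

Put 37 ft³ in storage unit 1; 13 ft³ remain.
Put 24 ft³ in storage unit 2; 26 ft³ remain.
Put 35 ft³ in storage unit 3; 15 ft³ remain.
Put 24 ft³ in storage unit 2; 2 ft³ remain.
Put 36 ft³ in storage unit 4; 14 ft³ remain.
Put 31 ft³ in storage unit 5; 19 ft³ remain.
Put 45 ft³ in storage unit 6; 5 ft³ remain.
Put 45 ft³ in storage unit 7; 5 ft³ remain.
Put 13 ft³ in storage unit 5; 6 ft³ remain.
Put 19 ft³ in storage unit 8; 31 ft³ remain.
Put 46 ft³ in storage unit 9; 4 ft³ remain.
Put 25 ft³ in storage unit 8; 6 ft³ remain.
Put 40 ft³ in storage unit 10; 10 ft³ remain.
Put 32 ft³ in storage unit 11; 18 ft³ remain.
Put 4 ft³ in storage unit 11; 14 ft³ remain.
Put 35 ft³ in storage unit 12; 15 ft³ remain.
12 storage units × 50 ft³ = 600 ft³; used 491 ft³; unused 109 ft³.

109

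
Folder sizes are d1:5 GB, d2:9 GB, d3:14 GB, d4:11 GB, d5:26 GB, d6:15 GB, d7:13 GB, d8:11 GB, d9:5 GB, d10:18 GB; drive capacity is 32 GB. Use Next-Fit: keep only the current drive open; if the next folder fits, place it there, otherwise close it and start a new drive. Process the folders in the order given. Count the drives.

6 drives

d1 (5 GB) → drive 1 (remaining 27 GB)
d2 (9 GB) → drive 1 (remaining 18 GB)
d3 (14 GB) → drive 1 (remaining 4 GB)
d4 (11 GB) → drive 2 (remaining 21 GB)
d5 (26 GB) → drive 3 (remaining 6 GB)
d6 (15 GB) → drive 4 (remaining 17 GB)
d7 (13 GB) → drive 4 (remaining 4 GB)
d8 (11 GB) → drive 5 (remaining 21 GB)
d9 (5 GB) → drive 5 (remaining 16 GB)
d10 (18 GB) → drive 6 (remaining 14 GB)
Final drives: [5,9,14] [11] [26] [15,13] [11,5] [18].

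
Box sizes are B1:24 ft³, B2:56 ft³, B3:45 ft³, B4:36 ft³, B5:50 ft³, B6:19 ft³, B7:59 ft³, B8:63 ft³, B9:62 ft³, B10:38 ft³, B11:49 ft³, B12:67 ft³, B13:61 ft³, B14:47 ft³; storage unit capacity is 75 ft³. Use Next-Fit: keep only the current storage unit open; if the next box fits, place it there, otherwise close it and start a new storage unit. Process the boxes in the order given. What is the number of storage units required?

storage unit 1: place B1 (24 ft³), 51 ft³ left
storage unit 2: place B2 (56 ft³), 19 ft³ left
storage unit 3: place B3 (45 ft³), 30 ft³ left
storage unit 4: place B4 (36 ft³), 39 ft³ left
storage unit 5: place B5 (50 ft³), 25 ft³ left
storage unit 5: place B6 (19 ft³), 6 ft³ left
storage unit 6: place B7 (59 ft³), 16 ft³ left
storage unit 7: place B8 (63 ft³), 12 ft³ left
storage unit 8: place B9 (62 ft³), 13 ft³ left
storage unit 9: place B10 (38 ft³), 37 ft³ left
storage unit 10: place B11 (49 ft³), 26 ft³ left
storage unit 11: place B12 (67 ft³), 8 ft³ left
storage unit 12: place B13 (61 ft³), 14 ft³ left
storage unit 13: place B14 (47 ft³), 28 ft³ left
Final storage units: [24] [56] [45] [36] [50,19] [59] [63] [62] [38] [49] [67] [61] [47].

13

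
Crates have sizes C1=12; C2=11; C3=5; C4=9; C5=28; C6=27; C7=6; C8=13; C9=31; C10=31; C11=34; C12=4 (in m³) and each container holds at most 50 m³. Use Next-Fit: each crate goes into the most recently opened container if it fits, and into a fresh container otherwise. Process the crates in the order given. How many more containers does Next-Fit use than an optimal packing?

1

Next-Fit: [12,11,5,9] [28] [27,6,13] [31] [31] [34,4] → 6 containers.
Total size 211 m³; any packing needs at least ⌈211/50⌉ = 5 containers.
An optimal packing achieves that bound: [34,13] [31,12,6] [31,11,5] [28,9,4] [27] → 5 containers.
Excess: 6 − 5 = 1.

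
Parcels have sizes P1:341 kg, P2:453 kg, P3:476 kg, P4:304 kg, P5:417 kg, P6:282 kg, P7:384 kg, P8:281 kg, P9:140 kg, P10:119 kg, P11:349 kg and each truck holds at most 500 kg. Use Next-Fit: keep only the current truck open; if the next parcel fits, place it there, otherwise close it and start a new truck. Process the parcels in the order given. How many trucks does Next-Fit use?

Put P1 (341 kg) in truck 1; 159 kg remain.
Put P2 (453 kg) in truck 2; 47 kg remain.
Put P3 (476 kg) in truck 3; 24 kg remain.
Put P4 (304 kg) in truck 4; 196 kg remain.
Put P5 (417 kg) in truck 5; 83 kg remain.
Put P6 (282 kg) in truck 6; 218 kg remain.
Put P7 (384 kg) in truck 7; 116 kg remain.
Put P8 (281 kg) in truck 8; 219 kg remain.
Put P9 (140 kg) in truck 8; 79 kg remain.
Put P10 (119 kg) in truck 9; 381 kg remain.
Put P11 (349 kg) in truck 9; 32 kg remain.
Final trucks: [341] [453] [476] [304] [417] [282] [384] [281,140] [119,349].

9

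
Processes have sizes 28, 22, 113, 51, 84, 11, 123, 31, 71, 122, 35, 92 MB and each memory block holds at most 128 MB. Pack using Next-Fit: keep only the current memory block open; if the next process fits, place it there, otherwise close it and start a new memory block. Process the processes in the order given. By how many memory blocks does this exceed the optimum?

1

Next-Fit: [28,22] [113] [51] [84,11] [123] [31,71] [122] [35,92] → 8 memory blocks.
Total size 783 MB; any packing needs at least ⌈783/128⌉ = 7 memory blocks.
An optimal packing achieves that bound: [123] [122] [113,11] [92,35] [84,31] [71,51] [28,22] → 7 memory blocks.
Excess: 8 − 7 = 1.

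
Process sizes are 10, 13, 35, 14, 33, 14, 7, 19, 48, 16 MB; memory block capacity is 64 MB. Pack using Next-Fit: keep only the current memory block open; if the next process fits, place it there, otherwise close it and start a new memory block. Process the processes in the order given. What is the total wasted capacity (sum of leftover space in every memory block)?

10 MB → memory block 1 (remaining 54 MB)
13 MB → memory block 1 (remaining 41 MB)
35 MB → memory block 1 (remaining 6 MB)
14 MB → memory block 2 (remaining 50 MB)
33 MB → memory block 2 (remaining 17 MB)
14 MB → memory block 2 (remaining 3 MB)
7 MB → memory block 3 (remaining 57 MB)
19 MB → memory block 3 (remaining 38 MB)
48 MB → memory block 4 (remaining 16 MB)
16 MB → memory block 4 (remaining 0 MB)
4 memory blocks × 64 MB = 256 MB; used 209 MB; unused 47 MB.

47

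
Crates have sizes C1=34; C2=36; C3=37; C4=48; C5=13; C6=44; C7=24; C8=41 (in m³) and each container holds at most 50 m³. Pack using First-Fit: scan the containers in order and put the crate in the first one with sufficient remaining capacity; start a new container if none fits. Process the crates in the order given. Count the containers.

C1 (34 m³) → container 1 (remaining 16 m³)
C2 (36 m³) → container 2 (remaining 14 m³)
C3 (37 m³) → container 3 (remaining 13 m³)
C4 (48 m³) → container 4 (remaining 2 m³)
C5 (13 m³) → container 1 (remaining 3 m³)
C6 (44 m³) → container 5 (remaining 6 m³)
C7 (24 m³) → container 6 (remaining 26 m³)
C8 (41 m³) → container 7 (remaining 9 m³)
Final containers: [34,13] [36] [37] [48] [44] [24] [41].

7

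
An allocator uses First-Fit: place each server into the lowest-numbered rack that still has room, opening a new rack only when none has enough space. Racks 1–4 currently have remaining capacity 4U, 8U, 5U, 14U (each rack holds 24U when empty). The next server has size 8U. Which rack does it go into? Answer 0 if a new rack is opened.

Racks with room: rack 2 (8U), rack 4 (14U).
The first with room is rack 2.

2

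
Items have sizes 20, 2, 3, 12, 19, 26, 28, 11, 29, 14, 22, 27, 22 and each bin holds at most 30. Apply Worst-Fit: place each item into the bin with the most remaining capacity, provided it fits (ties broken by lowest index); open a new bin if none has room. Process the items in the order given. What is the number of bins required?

10

Put 20 in bin 1; 10 remain.
Put 2 in bin 1; 8 remain.
Put 3 in bin 1; 5 remain.
Put 12 in bin 2; 18 remain.
Put 19 in bin 3; 11 remain.
Put 26 in bin 4; 4 remain.
Put 28 in bin 5; 2 remain.
Put 11 in bin 2; 7 remain.
Put 29 in bin 6; 1 remain.
Put 14 in bin 7; 16 remain.
Put 22 in bin 8; 8 remain.
Put 27 in bin 9; 3 remain.
Put 22 in bin 10; 8 remain.
Final bins: [20,2,3] [12,11] [19] [26] [28] [29] [14] [22] [27] [22].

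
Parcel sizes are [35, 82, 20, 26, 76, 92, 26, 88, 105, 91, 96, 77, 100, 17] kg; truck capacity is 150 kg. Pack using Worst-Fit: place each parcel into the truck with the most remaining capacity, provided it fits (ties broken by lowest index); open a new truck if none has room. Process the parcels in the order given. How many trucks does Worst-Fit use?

35 kg → truck 1 (remaining 115 kg)
82 kg → truck 1 (remaining 33 kg)
20 kg → truck 1 (remaining 13 kg)
26 kg → truck 2 (remaining 124 kg)
76 kg → truck 2 (remaining 48 kg)
92 kg → truck 3 (remaining 58 kg)
26 kg → truck 3 (remaining 32 kg)
88 kg → truck 4 (remaining 62 kg)
105 kg → truck 5 (remaining 45 kg)
91 kg → truck 6 (remaining 59 kg)
96 kg → truck 7 (remaining 54 kg)
77 kg → truck 8 (remaining 73 kg)
100 kg → truck 9 (remaining 50 kg)
17 kg → truck 8 (remaining 56 kg)
Final trucks: [35,82,20] [26,76] [92,26] [88] [105] [91] [96] [77,17] [100].

9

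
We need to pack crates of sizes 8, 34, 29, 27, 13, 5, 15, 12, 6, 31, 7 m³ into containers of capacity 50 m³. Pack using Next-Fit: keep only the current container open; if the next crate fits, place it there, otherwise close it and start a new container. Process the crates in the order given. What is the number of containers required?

container 1: place 8 m³, 42 m³ left
container 1: place 34 m³, 8 m³ left
container 2: place 29 m³, 21 m³ left
container 3: place 27 m³, 23 m³ left
container 3: place 13 m³, 10 m³ left
container 3: place 5 m³, 5 m³ left
container 4: place 15 m³, 35 m³ left
container 4: place 12 m³, 23 m³ left
container 4: place 6 m³, 17 m³ left
container 5: place 31 m³, 19 m³ left
container 5: place 7 m³, 12 m³ left

5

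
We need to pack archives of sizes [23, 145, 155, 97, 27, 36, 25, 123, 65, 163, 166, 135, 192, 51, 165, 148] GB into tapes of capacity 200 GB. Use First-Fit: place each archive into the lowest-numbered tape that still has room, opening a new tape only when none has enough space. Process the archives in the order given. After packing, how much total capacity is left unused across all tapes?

tape 1: place 23 GB, 177 GB left
tape 1: place 145 GB, 32 GB left
tape 2: place 155 GB, 45 GB left
tape 3: place 97 GB, 103 GB left
tape 1: place 27 GB, 5 GB left
tape 2: place 36 GB, 9 GB left
tape 3: place 25 GB, 78 GB left
tape 4: place 123 GB, 77 GB left
tape 3: place 65 GB, 13 GB left
tape 5: place 163 GB, 37 GB left
tape 6: place 166 GB, 34 GB left
tape 7: place 135 GB, 65 GB left
tape 8: place 192 GB, 8 GB left
tape 4: place 51 GB, 26 GB left
tape 9: place 165 GB, 35 GB left
tape 10: place 148 GB, 52 GB left
10 tapes × 200 GB = 2000 GB; used 1716 GB; unused 284 GB.

284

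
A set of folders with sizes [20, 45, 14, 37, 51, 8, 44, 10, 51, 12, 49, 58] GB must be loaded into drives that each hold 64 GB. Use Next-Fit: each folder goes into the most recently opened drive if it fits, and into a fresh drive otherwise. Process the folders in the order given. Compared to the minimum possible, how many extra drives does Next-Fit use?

1

Next-Fit: [20] [45,14] [37] [51,8] [44,10] [51,12] [49] [58] → 8 drives.
Total size 399 GB; any packing needs at least ⌈399/64⌉ = 7 drives.
An optimal packing achieves that bound: [58] [51,12] [51,10] [49,14] [45,8] [44,20] [37] → 7 drives.
Excess: 8 − 7 = 1.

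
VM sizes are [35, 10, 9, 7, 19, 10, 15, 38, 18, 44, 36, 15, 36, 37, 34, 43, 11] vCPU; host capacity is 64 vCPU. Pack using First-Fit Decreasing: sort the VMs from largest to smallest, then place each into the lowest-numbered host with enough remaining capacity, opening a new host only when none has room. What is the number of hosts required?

Sorted descending: 44, 43, 38, 37, 36, 36, 35, 34, 19, 18, 15, 15, 11, 10, 10, 9, 7.
Put 44 vCPU in host 1; 20 vCPU remain.
Put 43 vCPU in host 2; 21 vCPU remain.
Put 38 vCPU in host 3; 26 vCPU remain.
Put 37 vCPU in host 4; 27 vCPU remain.
Put 36 vCPU in host 5; 28 vCPU remain.
Put 36 vCPU in host 6; 28 vCPU remain.
Put 35 vCPU in host 7; 29 vCPU remain.
Put 34 vCPU in host 8; 30 vCPU remain.
Put 19 vCPU in host 1; 1 vCPU remain.
Put 18 vCPU in host 2; 3 vCPU remain.
Put 15 vCPU in host 3; 11 vCPU remain.
Put 15 vCPU in host 4; 12 vCPU remain.
Put 11 vCPU in host 3; 0 vCPU remain.
Put 10 vCPU in host 4; 2 vCPU remain.
Put 10 vCPU in host 5; 18 vCPU remain.
Put 9 vCPU in host 5; 9 vCPU remain.
Put 7 vCPU in host 5; 2 vCPU remain.
Final hosts: [44,19] [43,18] [38,15,11] [37,15,10] [36,10,9,7] [36] [35] [34].

8 hosts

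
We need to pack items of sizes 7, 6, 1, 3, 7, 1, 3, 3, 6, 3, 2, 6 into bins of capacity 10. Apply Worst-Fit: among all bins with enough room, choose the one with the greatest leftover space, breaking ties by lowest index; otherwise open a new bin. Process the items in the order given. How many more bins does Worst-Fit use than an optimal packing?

Worst-Fit: [7,3] [6,1,1] [7,3] [3,6] [3,2] [6] → 6 bins.
Total size 48; any packing needs at least ⌈48/10⌉ = 5 bins.
An optimal packing achieves that bound: [7,3] [7,3] [6,3,1] [6,3,1] [6,2] → 5 bins.
Excess: 6 − 5 = 1.

1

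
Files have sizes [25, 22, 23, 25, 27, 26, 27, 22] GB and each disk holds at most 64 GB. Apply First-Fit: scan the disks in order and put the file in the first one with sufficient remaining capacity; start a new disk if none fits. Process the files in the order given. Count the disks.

25 GB → disk 1 (remaining 39 GB)
22 GB → disk 1 (remaining 17 GB)
23 GB → disk 2 (remaining 41 GB)
25 GB → disk 2 (remaining 16 GB)
27 GB → disk 3 (remaining 37 GB)
26 GB → disk 3 (remaining 11 GB)
27 GB → disk 4 (remaining 37 GB)
22 GB → disk 4 (remaining 15 GB)

4 disks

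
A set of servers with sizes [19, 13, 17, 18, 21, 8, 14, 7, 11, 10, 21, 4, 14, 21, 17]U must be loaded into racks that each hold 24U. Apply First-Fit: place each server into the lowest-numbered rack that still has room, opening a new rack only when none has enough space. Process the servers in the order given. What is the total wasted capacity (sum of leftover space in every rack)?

49

Put 19U in rack 1; 5U remain.
Put 13U in rack 2; 11U remain.
Put 17U in rack 3; 7U remain.
Put 18U in rack 4; 6U remain.
Put 21U in rack 5; 3U remain.
Put 8U in rack 2; 3U remain.
Put 14U in rack 6; 10U remain.
Put 7U in rack 3; 0U remain.
Put 11U in rack 7; 13U remain.
Put 10U in rack 6; 0U remain.
Put 21U in rack 8; 3U remain.
Put 4U in rack 1; 1U remain.
Put 14U in rack 9; 10U remain.
Put 21U in rack 10; 3U remain.
Put 17U in rack 11; 7U remain.
11 racks × 24U = 264U; used 215U; unused 49U.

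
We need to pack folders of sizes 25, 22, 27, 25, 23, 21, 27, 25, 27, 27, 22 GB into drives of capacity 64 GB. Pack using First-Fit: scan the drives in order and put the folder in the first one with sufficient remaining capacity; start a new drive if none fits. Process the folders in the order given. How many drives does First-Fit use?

6

25 GB → drive 1 (remaining 39 GB)
22 GB → drive 1 (remaining 17 GB)
27 GB → drive 2 (remaining 37 GB)
25 GB → drive 2 (remaining 12 GB)
23 GB → drive 3 (remaining 41 GB)
21 GB → drive 3 (remaining 20 GB)
27 GB → drive 4 (remaining 37 GB)
25 GB → drive 4 (remaining 12 GB)
27 GB → drive 5 (remaining 37 GB)
27 GB → drive 5 (remaining 10 GB)
22 GB → drive 6 (remaining 42 GB)
Final drives: [25,22] [27,25] [23,21] [27,25] [27,27] [22].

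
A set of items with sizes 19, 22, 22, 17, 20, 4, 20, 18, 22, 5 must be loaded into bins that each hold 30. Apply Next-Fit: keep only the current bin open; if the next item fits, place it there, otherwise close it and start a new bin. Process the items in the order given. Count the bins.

bin 1: place 19, 11 left
bin 2: place 22, 8 left
bin 3: place 22, 8 left
bin 4: place 17, 13 left
bin 5: place 20, 10 left
bin 5: place 4, 6 left
bin 6: place 20, 10 left
bin 7: place 18, 12 left
bin 8: place 22, 8 left
bin 8: place 5, 3 left

8 bins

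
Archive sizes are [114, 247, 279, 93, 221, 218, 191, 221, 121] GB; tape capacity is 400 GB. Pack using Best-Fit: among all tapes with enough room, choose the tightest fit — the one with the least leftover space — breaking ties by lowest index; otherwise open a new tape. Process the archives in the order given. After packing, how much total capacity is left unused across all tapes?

114 GB → tape 1 (remaining 286 GB)
247 GB → tape 1 (remaining 39 GB)
279 GB → tape 2 (remaining 121 GB)
93 GB → tape 2 (remaining 28 GB)
221 GB → tape 3 (remaining 179 GB)
218 GB → tape 4 (remaining 182 GB)
191 GB → tape 5 (remaining 209 GB)
221 GB → tape 6 (remaining 179 GB)
121 GB → tape 3 (remaining 58 GB)
6 tapes × 400 GB = 2400 GB; used 1705 GB; unused 695 GB.

695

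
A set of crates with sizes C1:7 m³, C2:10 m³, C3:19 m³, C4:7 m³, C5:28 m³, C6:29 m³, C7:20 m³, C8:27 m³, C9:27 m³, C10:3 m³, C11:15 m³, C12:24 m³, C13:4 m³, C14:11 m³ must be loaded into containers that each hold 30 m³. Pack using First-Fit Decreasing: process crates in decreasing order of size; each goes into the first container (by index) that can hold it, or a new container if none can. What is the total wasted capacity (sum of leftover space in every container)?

Sorted descending: 29, 28, 27, 27, 24, 20, 19, 15, 11, 10, 7, 7, 4, 3.
Put 29 m³ in container 1; 1 m³ remain.
Put 28 m³ in container 2; 2 m³ remain.
Put 27 m³ in container 3; 3 m³ remain.
Put 27 m³ in container 4; 3 m³ remain.
Put 24 m³ in container 5; 6 m³ remain.
Put 20 m³ in container 6; 10 m³ remain.
Put 19 m³ in container 7; 11 m³ remain.
Put 15 m³ in container 8; 15 m³ remain.
Put 11 m³ in container 7; 0 m³ remain.
Put 10 m³ in container 6; 0 m³ remain.
Put 7 m³ in container 8; 8 m³ remain.
Put 7 m³ in container 8; 1 m³ remain.
Put 4 m³ in container 5; 2 m³ remain.
Put 3 m³ in container 3; 0 m³ remain.
8 containers × 30 m³ = 240 m³; used 231 m³; unused 9 m³.

9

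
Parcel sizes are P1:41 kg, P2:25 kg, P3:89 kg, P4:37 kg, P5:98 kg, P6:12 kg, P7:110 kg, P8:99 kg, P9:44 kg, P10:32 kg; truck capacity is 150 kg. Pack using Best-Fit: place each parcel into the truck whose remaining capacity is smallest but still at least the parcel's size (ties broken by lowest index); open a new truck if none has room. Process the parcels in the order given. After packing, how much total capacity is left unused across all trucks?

Put P1 (41 kg) in truck 1; 109 kg remain.
Put P2 (25 kg) in truck 1; 84 kg remain.
Put P3 (89 kg) in truck 2; 61 kg remain.
Put P4 (37 kg) in truck 2; 24 kg remain.
Put P5 (98 kg) in truck 3; 52 kg remain.
Put P6 (12 kg) in truck 2; 12 kg remain.
Put P7 (110 kg) in truck 4; 40 kg remain.
Put P8 (99 kg) in truck 5; 51 kg remain.
Put P9 (44 kg) in truck 5; 7 kg remain.
Put P10 (32 kg) in truck 4; 8 kg remain.
5 trucks × 150 kg = 750 kg; used 587 kg; unused 163 kg.

163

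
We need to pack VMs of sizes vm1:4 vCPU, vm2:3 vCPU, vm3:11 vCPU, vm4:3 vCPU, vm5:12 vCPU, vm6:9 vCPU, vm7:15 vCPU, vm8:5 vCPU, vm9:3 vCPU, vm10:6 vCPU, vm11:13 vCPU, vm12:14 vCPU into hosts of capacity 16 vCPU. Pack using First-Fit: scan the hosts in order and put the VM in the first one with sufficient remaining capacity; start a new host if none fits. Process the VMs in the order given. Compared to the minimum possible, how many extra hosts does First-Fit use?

0

First-Fit: [4,3,3,5] [11,3] [12] [9,6] [15] [13] [14] → 7 hosts.
Total size 98 vCPU; any packing needs at least ⌈98/16⌉ = 7 hosts.
So 7 is already optimal.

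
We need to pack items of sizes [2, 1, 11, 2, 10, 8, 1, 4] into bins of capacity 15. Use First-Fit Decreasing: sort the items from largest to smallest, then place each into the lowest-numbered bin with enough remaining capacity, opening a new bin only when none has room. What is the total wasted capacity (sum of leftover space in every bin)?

Sorted descending: 11, 10, 8, 4, 2, 2, 1, 1.
bin 1: place 11, 4 left
bin 2: place 10, 5 left
bin 3: place 8, 7 left
bin 1: place 4, 0 left
bin 2: place 2, 3 left
bin 2: place 2, 1 left
bin 2: place 1, 0 left
bin 3: place 1, 6 left
3 bins × 15 = 45; used 39; unused 6.

6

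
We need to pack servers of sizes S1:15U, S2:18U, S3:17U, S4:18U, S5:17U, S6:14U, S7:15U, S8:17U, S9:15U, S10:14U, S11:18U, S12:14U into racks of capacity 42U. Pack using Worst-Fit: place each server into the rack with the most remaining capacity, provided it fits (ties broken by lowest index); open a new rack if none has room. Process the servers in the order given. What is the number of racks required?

Put S1 (15U) in rack 1; 27U remain.
Put S2 (18U) in rack 1; 9U remain.
Put S3 (17U) in rack 2; 25U remain.
Put S4 (18U) in rack 2; 7U remain.
Put S5 (17U) in rack 3; 25U remain.
Put S6 (14U) in rack 3; 11U remain.
Put S7 (15U) in rack 4; 27U remain.
Put S8 (17U) in rack 4; 10U remain.
Put S9 (15U) in rack 5; 27U remain.
Put S10 (14U) in rack 5; 13U remain.
Put S11 (18U) in rack 6; 24U remain.
Put S12 (14U) in rack 6; 10U remain.
Final racks: [15,18] [17,18] [17,14] [15,17] [15,14] [18,14].

6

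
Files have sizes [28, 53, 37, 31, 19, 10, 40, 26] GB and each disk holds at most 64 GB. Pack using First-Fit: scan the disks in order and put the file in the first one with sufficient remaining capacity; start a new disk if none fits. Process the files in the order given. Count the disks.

5 disks

disk 1: place 28 GB, 36 GB left
disk 2: place 53 GB, 11 GB left
disk 3: place 37 GB, 27 GB left
disk 1: place 31 GB, 5 GB left
disk 3: place 19 GB, 8 GB left
disk 2: place 10 GB, 1 GB left
disk 4: place 40 GB, 24 GB left
disk 5: place 26 GB, 38 GB left
Final disks: [28,31] [53,10] [37,19] [40] [26].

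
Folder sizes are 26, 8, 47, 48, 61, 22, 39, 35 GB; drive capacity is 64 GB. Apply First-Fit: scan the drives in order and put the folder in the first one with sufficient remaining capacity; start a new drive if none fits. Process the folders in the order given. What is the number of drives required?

drive 1: place 26 GB, 38 GB left
drive 1: place 8 GB, 30 GB left
drive 2: place 47 GB, 17 GB left
drive 3: place 48 GB, 16 GB left
drive 4: place 61 GB, 3 GB left
drive 1: place 22 GB, 8 GB left
drive 5: place 39 GB, 25 GB left
drive 6: place 35 GB, 29 GB left

6 drives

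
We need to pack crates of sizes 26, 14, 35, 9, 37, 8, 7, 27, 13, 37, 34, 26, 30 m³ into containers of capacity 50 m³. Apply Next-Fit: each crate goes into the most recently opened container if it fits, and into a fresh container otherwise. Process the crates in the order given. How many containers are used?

8

container 1: place 26 m³, 24 m³ left
container 1: place 14 m³, 10 m³ left
container 2: place 35 m³, 15 m³ left
container 2: place 9 m³, 6 m³ left
container 3: place 37 m³, 13 m³ left
container 3: place 8 m³, 5 m³ left
container 4: place 7 m³, 43 m³ left
container 4: place 27 m³, 16 m³ left
container 4: place 13 m³, 3 m³ left
container 5: place 37 m³, 13 m³ left
container 6: place 34 m³, 16 m³ left
container 7: place 26 m³, 24 m³ left
container 8: place 30 m³, 20 m³ left
Final containers: [26,14] [35,9] [37,8] [7,27,13] [37] [34] [26] [30].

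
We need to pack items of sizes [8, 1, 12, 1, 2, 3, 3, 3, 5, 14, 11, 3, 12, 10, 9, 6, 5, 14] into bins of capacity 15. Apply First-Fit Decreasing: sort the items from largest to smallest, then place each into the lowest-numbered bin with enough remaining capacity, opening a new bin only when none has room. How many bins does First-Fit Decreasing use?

Sorted descending: 14, 14, 12, 12, 11, 10, 9, 8, 6, 5, 5, 3, 3, 3, 3, 2, 1, 1.
bin 1: place 14, 1 left
bin 2: place 14, 1 left
bin 3: place 12, 3 left
bin 4: place 12, 3 left
bin 5: place 11, 4 left
bin 6: place 10, 5 left
bin 7: place 9, 6 left
bin 8: place 8, 7 left
bin 7: place 6, 0 left
bin 6: place 5, 0 left
bin 8: place 5, 2 left
bin 3: place 3, 0 left
bin 4: place 3, 0 left
bin 5: place 3, 1 left
bin 9: place 3, 12 left
bin 8: place 2, 0 left
bin 1: place 1, 0 left
bin 2: place 1, 0 left

9 bins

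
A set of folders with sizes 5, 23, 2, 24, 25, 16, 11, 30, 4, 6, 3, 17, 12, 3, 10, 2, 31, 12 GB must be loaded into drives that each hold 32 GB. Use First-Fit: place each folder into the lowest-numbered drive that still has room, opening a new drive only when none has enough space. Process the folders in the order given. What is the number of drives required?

8

5 GB → drive 1 (remaining 27 GB)
23 GB → drive 1 (remaining 4 GB)
2 GB → drive 1 (remaining 2 GB)
24 GB → drive 2 (remaining 8 GB)
25 GB → drive 3 (remaining 7 GB)
16 GB → drive 4 (remaining 16 GB)
11 GB → drive 4 (remaining 5 GB)
30 GB → drive 5 (remaining 2 GB)
4 GB → drive 2 (remaining 4 GB)
6 GB → drive 3 (remaining 1 GB)
3 GB → drive 2 (remaining 1 GB)
17 GB → drive 6 (remaining 15 GB)
12 GB → drive 6 (remaining 3 GB)
3 GB → drive 4 (remaining 2 GB)
10 GB → drive 7 (remaining 22 GB)
2 GB → drive 1 (remaining 0 GB)
31 GB → drive 8 (remaining 1 GB)
12 GB → drive 7 (remaining 10 GB)
Final drives: [5,23,2,2] [24,4,3] [25,6] [16,11,3] [30] [17,12] [10,12] [31].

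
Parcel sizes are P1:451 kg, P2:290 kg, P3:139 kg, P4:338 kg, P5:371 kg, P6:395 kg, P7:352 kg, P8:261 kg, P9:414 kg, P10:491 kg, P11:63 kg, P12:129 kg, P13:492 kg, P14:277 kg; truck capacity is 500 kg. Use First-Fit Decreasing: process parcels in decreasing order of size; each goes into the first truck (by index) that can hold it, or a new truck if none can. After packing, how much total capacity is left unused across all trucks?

1037

Sorted descending: 492, 491, 451, 414, 395, 371, 352, 338, 290, 277, 261, 139, 129, 63.
Put 492 kg in truck 1; 8 kg remain.
Put 491 kg in truck 2; 9 kg remain.
Put 451 kg in truck 3; 49 kg remain.
Put 414 kg in truck 4; 86 kg remain.
Put 395 kg in truck 5; 105 kg remain.
Put 371 kg in truck 6; 129 kg remain.
Put 352 kg in truck 7; 148 kg remain.
Put 338 kg in truck 8; 162 kg remain.
Put 290 kg in truck 9; 210 kg remain.
Put 277 kg in truck 10; 223 kg remain.
Put 261 kg in truck 11; 239 kg remain.
Put 139 kg in truck 7; 9 kg remain.
Put 129 kg in truck 6; 0 kg remain.
Put 63 kg in truck 4; 23 kg remain.
11 trucks × 500 kg = 5500 kg; used 4463 kg; unused 1037 kg.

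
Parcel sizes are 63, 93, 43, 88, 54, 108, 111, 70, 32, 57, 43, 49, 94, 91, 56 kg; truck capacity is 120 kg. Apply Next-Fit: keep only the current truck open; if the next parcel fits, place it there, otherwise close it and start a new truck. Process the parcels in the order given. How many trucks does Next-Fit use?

13 trucks

63 kg → truck 1 (remaining 57 kg)
93 kg → truck 2 (remaining 27 kg)
43 kg → truck 3 (remaining 77 kg)
88 kg → truck 4 (remaining 32 kg)
54 kg → truck 5 (remaining 66 kg)
108 kg → truck 6 (remaining 12 kg)
111 kg → truck 7 (remaining 9 kg)
70 kg → truck 8 (remaining 50 kg)
32 kg → truck 8 (remaining 18 kg)
57 kg → truck 9 (remaining 63 kg)
43 kg → truck 9 (remaining 20 kg)
49 kg → truck 10 (remaining 71 kg)
94 kg → truck 11 (remaining 26 kg)
91 kg → truck 12 (remaining 29 kg)
56 kg → truck 13 (remaining 64 kg)
Final trucks: [63] [93] [43] [88] [54] [108] [111] [70,32] [57,43] [49] [94] [91] [56].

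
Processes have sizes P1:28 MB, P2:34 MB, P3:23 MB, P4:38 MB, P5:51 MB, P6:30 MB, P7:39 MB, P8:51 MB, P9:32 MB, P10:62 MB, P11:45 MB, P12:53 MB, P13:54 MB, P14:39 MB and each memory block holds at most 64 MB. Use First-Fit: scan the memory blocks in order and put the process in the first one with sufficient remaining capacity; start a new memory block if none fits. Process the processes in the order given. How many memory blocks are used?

Put P1 (28 MB) in memory block 1; 36 MB remain.
Put P2 (34 MB) in memory block 1; 2 MB remain.
Put P3 (23 MB) in memory block 2; 41 MB remain.
Put P4 (38 MB) in memory block 2; 3 MB remain.
Put P5 (51 MB) in memory block 3; 13 MB remain.
Put P6 (30 MB) in memory block 4; 34 MB remain.
Put P7 (39 MB) in memory block 5; 25 MB remain.
Put P8 (51 MB) in memory block 6; 13 MB remain.
Put P9 (32 MB) in memory block 4; 2 MB remain.
Put P10 (62 MB) in memory block 7; 2 MB remain.
Put P11 (45 MB) in memory block 8; 19 MB remain.
Put P12 (53 MB) in memory block 9; 11 MB remain.
Put P13 (54 MB) in memory block 10; 10 MB remain.
Put P14 (39 MB) in memory block 11; 25 MB remain.
Final memory blocks: [28,34] [23,38] [51] [30,32] [39] [51] [62] [45] [53] [54] [39].

11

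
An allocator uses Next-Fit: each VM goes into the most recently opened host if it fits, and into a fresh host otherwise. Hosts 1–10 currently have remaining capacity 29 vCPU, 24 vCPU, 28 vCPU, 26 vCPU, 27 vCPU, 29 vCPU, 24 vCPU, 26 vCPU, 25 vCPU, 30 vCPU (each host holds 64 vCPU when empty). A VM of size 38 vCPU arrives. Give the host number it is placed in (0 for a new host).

0

Next-Fit only looks at host 10, which has 30 vCPU free.
38 vCPU does not fit, so a new host is opened.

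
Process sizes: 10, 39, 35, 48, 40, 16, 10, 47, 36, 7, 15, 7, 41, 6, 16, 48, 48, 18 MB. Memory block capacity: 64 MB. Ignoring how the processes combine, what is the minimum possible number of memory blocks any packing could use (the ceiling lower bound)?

Total size = 10 + 39 + 35 + 48 + 40 + 16 + 10 + 47 + 36 + 7 + 15 + 7 + 41 + 6 + 16 + 48 + 48 + 18 = 487 MB.
⌈487 / 64⌉ = 8.

8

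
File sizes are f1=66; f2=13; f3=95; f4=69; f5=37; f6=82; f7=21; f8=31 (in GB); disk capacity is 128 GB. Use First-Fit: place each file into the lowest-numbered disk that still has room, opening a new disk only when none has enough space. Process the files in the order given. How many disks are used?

disk 1: place f1 (66 GB), 62 GB left
disk 1: place f2 (13 GB), 49 GB left
disk 2: place f3 (95 GB), 33 GB left
disk 3: place f4 (69 GB), 59 GB left
disk 1: place f5 (37 GB), 12 GB left
disk 4: place f6 (82 GB), 46 GB left
disk 2: place f7 (21 GB), 12 GB left
disk 3: place f8 (31 GB), 28 GB left

4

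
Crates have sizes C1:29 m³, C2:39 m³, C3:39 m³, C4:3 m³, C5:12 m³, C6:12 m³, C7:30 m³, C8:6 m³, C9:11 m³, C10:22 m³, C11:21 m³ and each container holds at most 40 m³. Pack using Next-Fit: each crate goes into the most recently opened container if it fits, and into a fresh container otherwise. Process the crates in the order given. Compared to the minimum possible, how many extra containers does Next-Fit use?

Next-Fit: [29] [39] [39] [3,12,12] [30,6] [11,22] [21] → 7 containers.
Total size 224 m³; any packing needs at least ⌈224/40⌉ = 6 containers.
An optimal packing achieves that bound: [39] [39] [30,6,3] [29,11] [22,12] [21,12] → 6 containers.
Excess: 7 − 6 = 1.

1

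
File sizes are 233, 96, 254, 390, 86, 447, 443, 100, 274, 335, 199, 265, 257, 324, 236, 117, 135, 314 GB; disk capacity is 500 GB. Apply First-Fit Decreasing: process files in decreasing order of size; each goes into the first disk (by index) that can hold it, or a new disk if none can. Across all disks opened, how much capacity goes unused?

Sorted descending: 447, 443, 390, 335, 324, 314, 274, 265, 257, 254, 236, 233, 199, 135, 117, 100, 96, 86.
447 GB → disk 1 (remaining 53 GB)
443 GB → disk 2 (remaining 57 GB)
390 GB → disk 3 (remaining 110 GB)
335 GB → disk 4 (remaining 165 GB)
324 GB → disk 5 (remaining 176 GB)
314 GB → disk 6 (remaining 186 GB)
274 GB → disk 7 (remaining 226 GB)
265 GB → disk 8 (remaining 235 GB)
257 GB → disk 9 (remaining 243 GB)
254 GB → disk 10 (remaining 246 GB)
236 GB → disk 9 (remaining 7 GB)
233 GB → disk 8 (remaining 2 GB)
199 GB → disk 7 (remaining 27 GB)
135 GB → disk 4 (remaining 30 GB)
117 GB → disk 5 (remaining 59 GB)
100 GB → disk 3 (remaining 10 GB)
96 GB → disk 6 (remaining 90 GB)
86 GB → disk 6 (remaining 4 GB)
10 disks × 500 GB = 5000 GB; used 4505 GB; unused 495 GB.

495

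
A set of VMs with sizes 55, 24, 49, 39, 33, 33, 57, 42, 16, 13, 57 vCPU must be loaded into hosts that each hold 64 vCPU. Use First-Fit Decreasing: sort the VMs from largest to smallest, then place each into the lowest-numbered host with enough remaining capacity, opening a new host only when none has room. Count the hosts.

8

Sorted descending: 57, 57, 55, 49, 42, 39, 33, 33, 24, 16, 13.
host 1: place 57 vCPU, 7 vCPU left
host 2: place 57 vCPU, 7 vCPU left
host 3: place 55 vCPU, 9 vCPU left
host 4: place 49 vCPU, 15 vCPU left
host 5: place 42 vCPU, 22 vCPU left
host 6: place 39 vCPU, 25 vCPU left
host 7: place 33 vCPU, 31 vCPU left
host 8: place 33 vCPU, 31 vCPU left
host 6: place 24 vCPU, 1 vCPU left
host 5: place 16 vCPU, 6 vCPU left
host 4: place 13 vCPU, 2 vCPU left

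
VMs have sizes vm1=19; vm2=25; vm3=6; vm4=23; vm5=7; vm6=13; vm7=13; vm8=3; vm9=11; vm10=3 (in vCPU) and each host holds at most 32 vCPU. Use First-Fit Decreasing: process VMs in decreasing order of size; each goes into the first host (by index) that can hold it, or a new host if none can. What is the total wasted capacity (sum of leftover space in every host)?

Sorted descending: 25, 23, 19, 13, 13, 11, 7, 6, 3, 3.
host 1: place 25 vCPU, 7 vCPU left
host 2: place 23 vCPU, 9 vCPU left
host 3: place 19 vCPU, 13 vCPU left
host 3: place 13 vCPU, 0 vCPU left
host 4: place 13 vCPU, 19 vCPU left
host 4: place 11 vCPU, 8 vCPU left
host 1: place 7 vCPU, 0 vCPU left
host 2: place 6 vCPU, 3 vCPU left
host 2: place 3 vCPU, 0 vCPU left
host 4: place 3 vCPU, 5 vCPU left
4 hosts × 32 vCPU = 128 vCPU; used 123 vCPU; unused 5 vCPU.

5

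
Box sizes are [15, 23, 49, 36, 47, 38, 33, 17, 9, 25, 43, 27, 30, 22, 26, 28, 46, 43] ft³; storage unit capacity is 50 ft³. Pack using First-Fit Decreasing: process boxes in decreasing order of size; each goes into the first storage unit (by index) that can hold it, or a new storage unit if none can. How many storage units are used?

13

Sorted descending: 49, 47, 46, 43, 43, 38, 36, 33, 30, 28, 27, 26, 25, 23, 22, 17, 15, 9.
49 ft³ → storage unit 1 (remaining 1 ft³)
47 ft³ → storage unit 2 (remaining 3 ft³)
46 ft³ → storage unit 3 (remaining 4 ft³)
43 ft³ → storage unit 4 (remaining 7 ft³)
43 ft³ → storage unit 5 (remaining 7 ft³)
38 ft³ → storage unit 6 (remaining 12 ft³)
36 ft³ → storage unit 7 (remaining 14 ft³)
33 ft³ → storage unit 8 (remaining 17 ft³)
30 ft³ → storage unit 9 (remaining 20 ft³)
28 ft³ → storage unit 10 (remaining 22 ft³)
27 ft³ → storage unit 11 (remaining 23 ft³)
26 ft³ → storage unit 12 (remaining 24 ft³)
25 ft³ → storage unit 13 (remaining 25 ft³)
23 ft³ → storage unit 11 (remaining 0 ft³)
22 ft³ → storage unit 10 (remaining 0 ft³)
17 ft³ → storage unit 8 (remaining 0 ft³)
15 ft³ → storage unit 9 (remaining 5 ft³)
9 ft³ → storage unit 6 (remaining 3 ft³)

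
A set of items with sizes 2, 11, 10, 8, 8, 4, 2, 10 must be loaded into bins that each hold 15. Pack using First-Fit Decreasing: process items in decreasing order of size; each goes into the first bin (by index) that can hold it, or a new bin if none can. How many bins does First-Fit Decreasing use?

5 bins

Sorted descending: 11, 10, 10, 8, 8, 4, 2, 2.
11 → bin 1 (remaining 4)
10 → bin 2 (remaining 5)
10 → bin 3 (remaining 5)
8 → bin 4 (remaining 7)
8 → bin 5 (remaining 7)
4 → bin 1 (remaining 0)
2 → bin 2 (remaining 3)
2 → bin 2 (remaining 1)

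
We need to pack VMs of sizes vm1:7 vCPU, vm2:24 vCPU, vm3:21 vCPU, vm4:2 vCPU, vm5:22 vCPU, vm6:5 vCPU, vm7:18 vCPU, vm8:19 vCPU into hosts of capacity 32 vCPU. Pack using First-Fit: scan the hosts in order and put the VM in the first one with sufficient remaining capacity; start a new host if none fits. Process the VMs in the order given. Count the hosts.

5

vm1 (7 vCPU) → host 1 (remaining 25 vCPU)
vm2 (24 vCPU) → host 1 (remaining 1 vCPU)
vm3 (21 vCPU) → host 2 (remaining 11 vCPU)
vm4 (2 vCPU) → host 2 (remaining 9 vCPU)
vm5 (22 vCPU) → host 3 (remaining 10 vCPU)
vm6 (5 vCPU) → host 2 (remaining 4 vCPU)
vm7 (18 vCPU) → host 4 (remaining 14 vCPU)
vm8 (19 vCPU) → host 5 (remaining 13 vCPU)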